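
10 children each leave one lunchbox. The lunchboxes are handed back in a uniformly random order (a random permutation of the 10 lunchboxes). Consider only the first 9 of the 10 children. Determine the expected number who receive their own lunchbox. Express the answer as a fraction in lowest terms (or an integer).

9/10

Let Xᵢ = 1 if person i gets their own lunchbox. For each i, P(Xᵢ=1) = 1/10.
By linearity of expectation, E[X₁+…+X_9] = 9·(1/10) = 9/10.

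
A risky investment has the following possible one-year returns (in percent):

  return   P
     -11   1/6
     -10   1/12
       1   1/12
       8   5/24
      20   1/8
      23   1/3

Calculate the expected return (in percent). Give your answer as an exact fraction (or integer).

E[X] = (1/6)·(-11) + (1/12)·(-10) + (1/12)·1 + (5/24)·8 + (1/8)·20 + (1/3)·23
     = 37/4

37/4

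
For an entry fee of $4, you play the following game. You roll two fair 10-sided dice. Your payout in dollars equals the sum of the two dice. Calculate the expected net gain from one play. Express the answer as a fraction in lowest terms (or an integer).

Distribution of the sum of the two dice: 2 w.p. 1/100, 3 w.p. 1/50, 4 w.p. 3/100, 5 w.p. 1/25, 6 w.p. 1/20, 7 w.p. 3/50, …
E[payout] = (1/100)·2 + (1/50)·3 + (3/100)·4 + (1/25)·5 + (1/20)·6 + (3/50)·7 + (7/100)·8 + (2/25)·9 + (9/100)·10 + (1/10)·11 + (9/100)·12 + (2/25)·13 + (7/100)·14 + (3/50)·15 + (1/20)·16 + (1/25)·17 + (3/100)·18 + (1/50)·19 + (1/100)·20 = 11
Expected profit = 11 − 4 = 7

$7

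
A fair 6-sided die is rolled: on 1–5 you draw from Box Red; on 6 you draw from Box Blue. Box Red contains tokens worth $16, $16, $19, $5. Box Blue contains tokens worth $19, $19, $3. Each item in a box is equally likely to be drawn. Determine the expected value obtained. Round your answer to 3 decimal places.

$13.944

E[X | Box Red] = (16 + 16 + 19 + 5)/4 = 14
E[X | Box Blue] = (19 + 19 + 3)/3 = 41/3
E[X] = (5/6)·14 + (1/6)·41/3 = 251/18 ≈ 13.944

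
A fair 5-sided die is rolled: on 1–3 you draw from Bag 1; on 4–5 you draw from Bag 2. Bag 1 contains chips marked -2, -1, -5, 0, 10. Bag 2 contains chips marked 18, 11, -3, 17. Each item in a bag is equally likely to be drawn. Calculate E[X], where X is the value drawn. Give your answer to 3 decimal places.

E[X | Bag 1] = (-2 − 1 − 5 + 0 + 10)/5 = 2/5
E[X | Bag 2] = (18 + 11 − 3 + 17)/4 = 43/4
E[X] = (3/5)·2/5 + (2/5)·43/4 = 227/50 ≈ 4.540

4.540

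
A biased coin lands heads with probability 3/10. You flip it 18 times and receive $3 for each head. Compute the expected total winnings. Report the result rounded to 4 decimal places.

$16.2000

E[#heads] = 18·3/10 = 27/5 (linearity over flips).
E[winnings] = 3·27/5 = 81/5.
≈ 16.2000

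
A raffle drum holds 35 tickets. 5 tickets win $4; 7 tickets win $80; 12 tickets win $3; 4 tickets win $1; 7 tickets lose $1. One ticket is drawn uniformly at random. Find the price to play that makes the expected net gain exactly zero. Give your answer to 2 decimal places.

E[payout] = (5/35)·4 + (7/35)·80 + (12/35)·3 + (4/35)·1 + (7/35)·(-1) = 613/35
Fair fee = E[payout] = 613/35 ≈ $17.51

$17.51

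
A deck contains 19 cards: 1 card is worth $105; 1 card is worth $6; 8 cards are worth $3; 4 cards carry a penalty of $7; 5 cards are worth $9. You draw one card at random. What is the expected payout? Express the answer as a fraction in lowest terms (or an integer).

E[payout] = (1/19)·105 + (1/19)·6 + (8/19)·3 + (4/19)·(-7) + (5/19)·9 = 8

$8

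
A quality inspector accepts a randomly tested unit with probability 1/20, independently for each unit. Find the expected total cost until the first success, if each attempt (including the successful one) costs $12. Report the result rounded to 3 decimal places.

$240.000

E[#attempts] = 1/p = 20; E[cost] = 12·20 = 240.
≈ 240.000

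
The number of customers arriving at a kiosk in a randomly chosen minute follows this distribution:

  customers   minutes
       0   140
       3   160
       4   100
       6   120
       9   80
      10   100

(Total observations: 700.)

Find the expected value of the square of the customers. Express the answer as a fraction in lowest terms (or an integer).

1192/35

Total = 700, so P(customers=0) = 140/700, etc.
E[X²] = (1/5)·0 + (8/35)·9 + (1/7)·16 + (6/35)·36 + (4/35)·81 + (1/7)·100
     = 1192/35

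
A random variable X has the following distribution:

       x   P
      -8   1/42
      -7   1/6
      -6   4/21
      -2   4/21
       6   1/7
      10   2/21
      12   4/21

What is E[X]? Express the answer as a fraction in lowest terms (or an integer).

17/14

E[X] = (1/42)·(-8) + (1/6)·(-7) + (4/21)·(-6) + (4/21)·(-2) + (1/7)·6 + (2/21)·10 + (4/21)·12
     = 17/14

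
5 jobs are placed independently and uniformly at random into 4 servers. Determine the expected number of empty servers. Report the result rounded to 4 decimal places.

0.9492

Let Xⱼ=1 if server j is empty. P(Xⱼ=1) = ((4-1)/4)^5 = 243/1024.
By linearity, E[#empty] = 4·243/1024 = 243/256.
≈ 0.9492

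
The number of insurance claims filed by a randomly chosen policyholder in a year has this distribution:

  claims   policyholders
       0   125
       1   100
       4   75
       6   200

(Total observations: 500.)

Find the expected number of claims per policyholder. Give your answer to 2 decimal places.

3.20

Total = 500, so P(claims=0) = 125/500, etc.
E[X] = (1/4)·0 + (1/5)·1 + (3/20)·4 + (2/5)·6
     = 16/5 ≈ 3.20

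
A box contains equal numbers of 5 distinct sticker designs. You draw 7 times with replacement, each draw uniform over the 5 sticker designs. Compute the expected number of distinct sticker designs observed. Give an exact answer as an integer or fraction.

61741/15625

Let Xⱼ=1 if type j appears at least once. P(Xⱼ=1) = 1 − ((5−1)/5)^7 = 61741/78125.
E[#distinct] = 5·61741/78125 = 61741/15625.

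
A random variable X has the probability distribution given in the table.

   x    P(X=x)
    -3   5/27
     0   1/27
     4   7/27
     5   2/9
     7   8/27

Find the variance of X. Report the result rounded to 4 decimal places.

E[X] = (5/27)·(-3) + (1/27)·0 + (7/27)·4 + (2/9)·5 + (8/27)·7 = 11/3
E[X²] = (5/27)·9 + (1/27)·0 + (7/27)·16 + (2/9)·25 + (8/27)·49 = 233/9
Var(X) = 233/9 − (11/3)² = 112/9 ≈ 12.4444

12.4444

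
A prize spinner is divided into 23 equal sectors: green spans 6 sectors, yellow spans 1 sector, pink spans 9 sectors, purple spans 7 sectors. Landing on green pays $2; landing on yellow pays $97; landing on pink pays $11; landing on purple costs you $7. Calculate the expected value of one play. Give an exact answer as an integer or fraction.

E[payout] = (6/23)·2 + (1/23)·97 + (9/23)·11 + (7/23)·(-7) = 159/23

159/23 dollars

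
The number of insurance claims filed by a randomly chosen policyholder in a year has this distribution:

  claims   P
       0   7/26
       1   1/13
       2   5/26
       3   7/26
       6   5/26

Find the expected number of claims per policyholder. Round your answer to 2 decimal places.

E[X] = (7/26)·0 + (1/13)·1 + (5/26)·2 + (7/26)·3 + (5/26)·6
     = 63/26 ≈ 2.42

2.42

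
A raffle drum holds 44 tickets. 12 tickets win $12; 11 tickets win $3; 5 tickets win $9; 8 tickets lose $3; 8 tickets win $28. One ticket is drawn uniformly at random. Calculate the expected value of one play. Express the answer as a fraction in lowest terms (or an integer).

E[payout] = (12/44)·12 + (11/44)·3 + (5/44)·9 + (8/44)·(-3) + (8/44)·28 = 211/22

211/22 dollars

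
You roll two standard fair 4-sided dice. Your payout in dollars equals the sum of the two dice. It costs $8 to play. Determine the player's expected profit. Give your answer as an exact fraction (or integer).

Distribution of the sum of the two dice: 2 w.p. 1/16, 3 w.p. 1/8, 4 w.p. 3/16, 5 w.p. 1/4, 6 w.p. 3/16, 7 w.p. 1/8, …
E[payout] = (1/16)·2 + (1/8)·3 + (3/16)·4 + (1/4)·5 + (3/16)·6 + (1/8)·7 + (1/16)·8 = 5
Expected profit = 5 − 8 = -3

-$3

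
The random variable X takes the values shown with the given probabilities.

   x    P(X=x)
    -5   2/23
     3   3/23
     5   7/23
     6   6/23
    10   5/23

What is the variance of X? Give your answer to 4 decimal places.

E[X] = (2/23)·(-5) + (3/23)·3 + (7/23)·5 + (6/23)·6 + (5/23)·10 = 120/23
E[X²] = (2/23)·25 + (3/23)·9 + (7/23)·25 + (6/23)·36 + (5/23)·100 = 968/23
Var(X) = 968/23 − (120/23)² = 7864/529 ≈ 14.8658

14.8658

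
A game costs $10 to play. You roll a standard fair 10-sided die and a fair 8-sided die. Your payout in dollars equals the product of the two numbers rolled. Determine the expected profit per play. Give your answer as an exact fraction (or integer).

59/4 dollars

Distribution of the product of the two numbers rolled: 1 w.p. 1/80, 2 w.p. 1/40, 3 w.p. 1/40, 4 w.p. 3/80, 5 w.p. 1/40, 6 w.p. 1/20, …
E[payout] = (1/80)·1 + (1/40)·2 + (1/40)·3 + (3/80)·4 + (1/40)·5 + (1/20)·6 + (1/40)·7 + (1/20)·8 + (1/40)·9 + (3/80)·10 + (1/20)·12 + (1/40)·14 + (1/40)·15 + (3/80)·16 + (3/80)·18 + (3/80)·20 + (1/40)·21 + (1/20)·24 + (1/80)·25 + (1/80)·27 + (1/40)·28 + (3/80)·30 + (1/40)·32 + (1/40)·35 + (1/40)·36 + (3/80)·40 + (1/40)·42 + (1/80)·45 + (1/40)·48 + (1/80)·49 + (1/80)·50 + (1/80)·54 + (1/40)·56 + (1/80)·60 + (1/80)·63 + (1/80)·64 + (1/80)·70 + (1/80)·72 + (1/80)·80 = 99/4
Expected profit = 99/4 − 10 = 59/4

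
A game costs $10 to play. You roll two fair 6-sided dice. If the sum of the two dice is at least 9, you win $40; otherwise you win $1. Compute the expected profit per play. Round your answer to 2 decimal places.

$1.83

E[payout] = (13/18)·1 + (5/18)·40 = 71/6
Expected profit = 71/6 − 10 = 11/6 ≈ $1.83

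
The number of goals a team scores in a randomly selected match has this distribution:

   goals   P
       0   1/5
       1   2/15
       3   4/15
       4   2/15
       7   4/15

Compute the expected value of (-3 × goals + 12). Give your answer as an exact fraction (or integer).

2

E[-3x+12] = (1/5)·12 + (2/15)·9 + (4/15)·3 + (2/15)·0 + (4/15)·(-9)
     = 2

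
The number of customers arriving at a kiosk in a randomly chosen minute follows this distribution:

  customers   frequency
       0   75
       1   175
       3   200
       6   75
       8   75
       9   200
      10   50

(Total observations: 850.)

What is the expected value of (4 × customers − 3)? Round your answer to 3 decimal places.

Total = 850, so P(customers=0) = 75/850, etc.
E[4x-3] = (3/34)·(-3) + (7/34)·1 + (4/17)·9 + (3/34)·21 + (3/34)·29 + (4/17)·33 + (1/17)·37
     = 279/17 ≈ 16.412

16.412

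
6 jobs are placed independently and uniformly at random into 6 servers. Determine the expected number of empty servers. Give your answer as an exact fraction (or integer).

15625/7776

Let Xⱼ=1 if server j is empty. P(Xⱼ=1) = ((6-1)/6)^6 = 15625/46656.
By linearity, E[#empty] = 6·15625/46656 = 15625/7776.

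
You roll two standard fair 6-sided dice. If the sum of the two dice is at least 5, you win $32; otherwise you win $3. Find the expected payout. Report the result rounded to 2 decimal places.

E[payout] = (1/6)·3 + (5/6)·32 = 163/6
≈ $27.17

$27.17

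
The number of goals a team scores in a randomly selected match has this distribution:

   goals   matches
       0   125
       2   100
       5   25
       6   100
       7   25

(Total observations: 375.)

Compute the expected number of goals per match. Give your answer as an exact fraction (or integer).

44/15

Total = 375, so P(goals=0) = 125/375, etc.
E[X] = (1/3)·0 + (4/15)·2 + (1/15)·5 + (4/15)·6 + (1/15)·7
     = 44/15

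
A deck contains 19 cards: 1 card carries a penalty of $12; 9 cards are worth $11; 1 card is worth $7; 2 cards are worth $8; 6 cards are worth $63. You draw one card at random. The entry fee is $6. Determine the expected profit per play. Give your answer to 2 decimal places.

$19.68

E[payout] = (1/19)·(-12) + (9/19)·11 + (1/19)·7 + (2/19)·8 + (6/19)·63 = 488/19
Expected profit = 488/19 − 6 = 374/19 ≈ $19.68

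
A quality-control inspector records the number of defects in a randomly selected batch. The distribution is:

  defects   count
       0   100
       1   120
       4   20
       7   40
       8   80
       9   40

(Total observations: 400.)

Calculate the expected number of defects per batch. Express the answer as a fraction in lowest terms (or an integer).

Total = 400, so P(defects=0) = 100/400, etc.
E[X] = (1/4)·0 + (3/10)·1 + (1/20)·4 + (1/10)·7 + (1/5)·8 + (1/10)·9
     = 37/10

37/10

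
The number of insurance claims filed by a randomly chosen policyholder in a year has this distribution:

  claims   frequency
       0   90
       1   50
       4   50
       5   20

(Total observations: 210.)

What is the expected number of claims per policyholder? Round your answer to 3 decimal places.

1.667

Total = 210, so P(claims=0) = 90/210, etc.
E[X] = (3/7)·0 + (5/21)·1 + (5/21)·4 + (2/21)·5
     = 5/3 ≈ 1.667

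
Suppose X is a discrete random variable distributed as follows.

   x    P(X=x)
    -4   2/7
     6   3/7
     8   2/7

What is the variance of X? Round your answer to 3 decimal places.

24.490

E[X] = (2/7)·(-4) + (3/7)·6 + (2/7)·8 = 26/7
E[X²] = (2/7)·16 + (3/7)·36 + (2/7)·64 = 268/7
Var(X) = 268/7 − (26/7)² = 1200/49 ≈ 24.490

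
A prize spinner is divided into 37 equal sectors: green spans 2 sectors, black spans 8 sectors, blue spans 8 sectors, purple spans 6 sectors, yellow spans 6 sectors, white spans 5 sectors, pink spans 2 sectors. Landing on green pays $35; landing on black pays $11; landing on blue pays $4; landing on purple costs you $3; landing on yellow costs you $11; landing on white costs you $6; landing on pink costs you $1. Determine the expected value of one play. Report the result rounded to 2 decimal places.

E[payout] = (2/37)·35 + (8/37)·11 + (8/37)·4 + (6/37)·(-3) + (6/37)·(-11) + (5/37)·(-6) + (2/37)·(-1) = 2
≈ $2.00

$2.00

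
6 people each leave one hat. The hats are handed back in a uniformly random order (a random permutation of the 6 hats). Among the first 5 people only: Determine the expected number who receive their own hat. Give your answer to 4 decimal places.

0.8333

Let Xᵢ = 1 if person i gets their own hat. For each i, P(Xᵢ=1) = 1/6.
By linearity of expectation, E[X₁+…+X_5] = 5·(1/6) = 5/6.
≈ 0.8333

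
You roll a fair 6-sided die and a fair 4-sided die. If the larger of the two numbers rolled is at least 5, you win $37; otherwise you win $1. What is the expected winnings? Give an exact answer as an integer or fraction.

E[payout] = (2/3)·1 + (1/3)·37 = 13

$13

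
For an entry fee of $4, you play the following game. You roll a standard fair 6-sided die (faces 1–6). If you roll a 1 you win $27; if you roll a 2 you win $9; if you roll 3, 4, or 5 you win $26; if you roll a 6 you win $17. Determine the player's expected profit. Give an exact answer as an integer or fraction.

107/6 dollars

E[payout] = (1/6)·9 + (1/6)·17 + (1/2)·26 + (1/6)·27 = 131/6
Expected profit = 131/6 − 4 = 107/6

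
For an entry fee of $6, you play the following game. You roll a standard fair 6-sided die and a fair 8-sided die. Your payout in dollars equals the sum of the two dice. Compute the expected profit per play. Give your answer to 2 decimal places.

$2.00

Distribution of the sum of the two dice: 2 w.p. 1/48, 3 w.p. 1/24, 4 w.p. 1/16, 5 w.p. 1/12, 6 w.p. 5/48, 7 w.p. 1/8, …
E[payout] = (1/48)·2 + (1/24)·3 + (1/16)·4 + (1/12)·5 + (5/48)·6 + (1/8)·7 + (1/8)·8 + (1/8)·9 + (5/48)·10 + (1/12)·11 + (1/16)·12 + (1/24)·13 + (1/48)·14 = 8
Expected profit = 8 − 6 = 2 ≈ $2.00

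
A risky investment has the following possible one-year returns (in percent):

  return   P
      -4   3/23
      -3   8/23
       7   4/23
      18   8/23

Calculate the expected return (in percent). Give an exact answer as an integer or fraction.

E[X] = (3/23)·(-4) + (8/23)·(-3) + (4/23)·7 + (8/23)·18
     = 136/23

136/23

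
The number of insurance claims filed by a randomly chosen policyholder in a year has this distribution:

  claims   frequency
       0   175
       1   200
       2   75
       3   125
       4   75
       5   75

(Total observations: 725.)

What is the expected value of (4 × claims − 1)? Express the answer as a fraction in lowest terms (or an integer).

Total = 725, so P(claims=0) = 175/725, etc.
E[4x-1] = (7/29)·(-1) + (8/29)·3 + (3/29)·7 + (5/29)·11 + (3/29)·15 + (3/29)·19
     = 195/29

195/29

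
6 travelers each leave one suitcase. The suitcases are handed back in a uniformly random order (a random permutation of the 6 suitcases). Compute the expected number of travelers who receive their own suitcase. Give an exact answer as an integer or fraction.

Let Xᵢ = 1 if person i gets their own suitcase. For each i, P(Xᵢ=1) = 1/6.
By linearity of expectation, E[X₁+…+X_6] = 6·(1/6) = 1.

1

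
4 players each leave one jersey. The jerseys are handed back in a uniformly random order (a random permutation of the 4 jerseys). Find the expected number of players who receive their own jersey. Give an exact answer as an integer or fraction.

Let Xᵢ = 1 if person i gets their own jersey. For each i, P(Xᵢ=1) = 1/4.
By linearity of expectation, E[X₁+…+X_4] = 4·(1/4) = 1.

1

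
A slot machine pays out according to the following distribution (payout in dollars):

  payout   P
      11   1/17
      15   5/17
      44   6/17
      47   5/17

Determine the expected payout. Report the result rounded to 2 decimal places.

$34.41

E[X] = (1/17)·11 + (5/17)·15 + (6/17)·44 + (5/17)·47
     = 585/17 ≈ 34.41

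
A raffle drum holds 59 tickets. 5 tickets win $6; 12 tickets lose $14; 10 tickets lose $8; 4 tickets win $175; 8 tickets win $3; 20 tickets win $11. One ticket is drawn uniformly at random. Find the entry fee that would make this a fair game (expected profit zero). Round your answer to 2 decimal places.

E[payout] = (5/59)·6 + (12/59)·(-14) + (10/59)·(-8) + (4/59)·175 + (8/59)·3 + (20/59)·11 = 726/59
Fair fee = E[payout] = 726/59 ≈ $12.31

$12.31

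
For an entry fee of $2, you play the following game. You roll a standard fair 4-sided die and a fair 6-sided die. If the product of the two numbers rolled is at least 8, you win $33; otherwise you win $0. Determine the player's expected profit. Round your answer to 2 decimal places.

$14.50

E[payout] = (1/2)·0 + (1/2)·33 = 33/2
Expected profit = 33/2 − 2 = 29/2 ≈ $14.50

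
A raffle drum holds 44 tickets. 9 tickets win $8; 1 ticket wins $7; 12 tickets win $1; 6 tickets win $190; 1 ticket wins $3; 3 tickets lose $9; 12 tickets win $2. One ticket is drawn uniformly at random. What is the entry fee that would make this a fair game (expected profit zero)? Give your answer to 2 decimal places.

$27.98

E[payout] = (9/44)·8 + (1/44)·7 + (12/44)·1 + (6/44)·190 + (1/44)·3 + (3/44)·(-9) + (12/44)·2 = 1231/44
Fair fee = E[payout] = 1231/44 ≈ $27.98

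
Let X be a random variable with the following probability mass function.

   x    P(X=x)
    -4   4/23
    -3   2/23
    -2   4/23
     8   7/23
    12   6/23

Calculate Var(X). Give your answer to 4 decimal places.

43.1493

E[X] = (4/23)·(-4) + (2/23)·(-3) + (4/23)·(-2) + (7/23)·8 + (6/23)·12 = 98/23
E[X²] = (4/23)·16 + (2/23)·9 + (4/23)·4 + (7/23)·64 + (6/23)·144 = 1410/23
Var(X) = 1410/23 − (98/23)² = 22826/529 ≈ 43.1493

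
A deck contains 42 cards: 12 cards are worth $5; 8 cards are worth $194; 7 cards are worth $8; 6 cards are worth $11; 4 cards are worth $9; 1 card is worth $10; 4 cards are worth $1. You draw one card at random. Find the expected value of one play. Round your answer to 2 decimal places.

$42.48

E[payout] = (12/42)·5 + (8/42)·194 + (7/42)·8 + (6/42)·11 + (4/42)·9 + (1/42)·10 + (4/42)·1 = 892/21
≈ $42.48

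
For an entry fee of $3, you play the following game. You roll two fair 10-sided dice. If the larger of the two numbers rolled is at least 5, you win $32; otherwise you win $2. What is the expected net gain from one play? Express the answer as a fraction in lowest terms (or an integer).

121/5 dollars

E[payout] = (4/25)·2 + (21/25)·32 = 136/5
Expected profit = 136/5 − 3 = 121/5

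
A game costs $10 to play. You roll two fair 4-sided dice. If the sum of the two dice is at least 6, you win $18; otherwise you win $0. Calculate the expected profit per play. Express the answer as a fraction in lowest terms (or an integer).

E[payout] = (5/8)·0 + (3/8)·18 = 27/4
Expected profit = 27/4 − 10 = -13/4

-13/4 dollars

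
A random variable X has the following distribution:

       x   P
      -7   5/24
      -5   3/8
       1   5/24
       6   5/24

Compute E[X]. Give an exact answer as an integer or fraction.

E[X] = (5/24)·(-7) + (3/8)·(-5) + (5/24)·1 + (5/24)·6
     = -15/8

-15/8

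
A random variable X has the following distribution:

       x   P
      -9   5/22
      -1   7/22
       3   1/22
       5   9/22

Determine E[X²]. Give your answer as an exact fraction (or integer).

E[X²] = (5/22)·81 + (7/22)·1 + (1/22)·9 + (9/22)·25
     = 323/11

323/11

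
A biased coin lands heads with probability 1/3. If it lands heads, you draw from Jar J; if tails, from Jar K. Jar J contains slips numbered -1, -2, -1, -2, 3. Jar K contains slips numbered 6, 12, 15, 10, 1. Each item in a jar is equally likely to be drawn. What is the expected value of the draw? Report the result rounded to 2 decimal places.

5.67

E[X | Jar J] = (-1 − 2 − 1 − 2 + 3)/5 = -3/5
E[X | Jar K] = (6 + 12 + 15 + 10 + 1)/5 = 44/5
E[X] = (1/3)·(-3/5) + (2/3)·44/5 = 17/3 ≈ 5.67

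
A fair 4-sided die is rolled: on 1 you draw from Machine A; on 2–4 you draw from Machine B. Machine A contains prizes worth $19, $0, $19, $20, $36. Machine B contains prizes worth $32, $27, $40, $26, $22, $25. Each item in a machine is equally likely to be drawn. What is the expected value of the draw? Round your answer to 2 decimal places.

$26.20

E[X | Machine A] = (19 + 0 + 19 + 20 + 36)/5 = 94/5
E[X | Machine B] = (32 + 27 + 40 + 26 + 22 + 25)/6 = 86/3
E[X] = (1/4)·94/5 + (3/4)·86/3 = 131/5 ≈ 26.20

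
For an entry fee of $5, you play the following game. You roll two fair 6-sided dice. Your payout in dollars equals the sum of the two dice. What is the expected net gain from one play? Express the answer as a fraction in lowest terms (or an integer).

$2

Distribution of the sum of the two dice: 2 w.p. 1/36, 3 w.p. 1/18, 4 w.p. 1/12, 5 w.p. 1/9, 6 w.p. 5/36, 7 w.p. 1/6, …
E[payout] = (1/36)·2 + (1/18)·3 + (1/12)·4 + (1/9)·5 + (5/36)·6 + (1/6)·7 + (5/36)·8 + (1/9)·9 + (1/12)·10 + (1/18)·11 + (1/36)·12 = 7
Expected profit = 7 − 5 = 2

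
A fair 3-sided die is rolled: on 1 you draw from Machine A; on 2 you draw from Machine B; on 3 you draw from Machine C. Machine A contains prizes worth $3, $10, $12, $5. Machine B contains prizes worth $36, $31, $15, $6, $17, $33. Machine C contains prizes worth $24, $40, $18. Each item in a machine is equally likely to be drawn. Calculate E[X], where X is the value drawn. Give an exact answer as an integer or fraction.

347/18 dollars

E[X | Machine A] = (3 + 10 + 12 + 5)/4 = 15/2
E[X | Machine B] = (36 + 31 + 15 + 6 + 17 + 33)/6 = 23
E[X | Machine C] = (24 + 40 + 18)/3 = 82/3
E[X] = (1/3)·15/2 + (1/3)·23 + (1/3)·82/3 = 347/18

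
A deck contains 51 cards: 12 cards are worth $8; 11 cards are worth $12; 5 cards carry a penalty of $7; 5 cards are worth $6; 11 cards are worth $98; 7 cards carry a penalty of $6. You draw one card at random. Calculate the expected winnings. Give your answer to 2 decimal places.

$24.69

E[payout] = (12/51)·8 + (11/51)·12 + (5/51)·(-7) + (5/51)·6 + (11/51)·98 + (7/51)·(-6) = 1259/51
≈ $24.69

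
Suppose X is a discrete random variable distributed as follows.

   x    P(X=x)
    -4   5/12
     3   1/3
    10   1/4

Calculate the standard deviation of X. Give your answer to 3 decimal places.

5.595

E[X] = 11/6, E[X²] = 104/3
Var(X) = E[X²] − (E[X])² = 104/3 − 121/36 = 1127/36
SD(X) = √(1127/36) ≈ 5.595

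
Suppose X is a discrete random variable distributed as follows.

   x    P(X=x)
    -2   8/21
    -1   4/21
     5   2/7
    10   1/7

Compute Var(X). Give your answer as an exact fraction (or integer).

8606/441

E[X] = (8/21)·(-2) + (4/21)·(-1) + (2/7)·5 + (1/7)·10 = 40/21
E[X²] = (8/21)·4 + (4/21)·1 + (2/7)·25 + (1/7)·100 = 162/7
Var(X) = 162/7 − (40/21)² = 8606/441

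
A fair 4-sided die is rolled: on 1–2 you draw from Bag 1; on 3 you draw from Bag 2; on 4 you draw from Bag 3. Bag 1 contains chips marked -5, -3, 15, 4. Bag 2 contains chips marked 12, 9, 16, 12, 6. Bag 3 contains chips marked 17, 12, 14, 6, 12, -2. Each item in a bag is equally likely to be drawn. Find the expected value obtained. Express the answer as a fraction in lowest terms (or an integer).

79/12

E[X | Bag 1] = (-5 − 3 + 15 + 4)/4 = 11/4
E[X | Bag 2] = (12 + 9 + 16 + 12 + 6)/5 = 11
E[X | Bag 3] = (17 + 12 + 14 + 6 + 12 − 2)/6 = 59/6
E[X] = (1/2)·11/4 + (1/4)·11 + (1/4)·59/6 = 79/12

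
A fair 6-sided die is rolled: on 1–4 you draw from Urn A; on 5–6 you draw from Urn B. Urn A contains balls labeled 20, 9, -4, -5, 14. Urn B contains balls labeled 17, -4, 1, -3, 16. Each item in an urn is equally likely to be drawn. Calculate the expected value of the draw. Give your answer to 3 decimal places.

6.333

E[X | Urn A] = (20 + 9 − 4 − 5 + 14)/5 = 34/5
E[X | Urn B] = (17 − 4 + 1 − 3 + 16)/5 = 27/5
E[X] = (2/3)·34/5 + (1/3)·27/5 = 19/3 ≈ 6.333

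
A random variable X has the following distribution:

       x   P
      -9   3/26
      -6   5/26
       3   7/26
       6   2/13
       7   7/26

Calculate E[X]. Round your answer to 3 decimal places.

E[X] = (3/26)·(-9) + (5/26)·(-6) + (7/26)·3 + (2/13)·6 + (7/26)·7
     = 37/26 ≈ 1.423

1.423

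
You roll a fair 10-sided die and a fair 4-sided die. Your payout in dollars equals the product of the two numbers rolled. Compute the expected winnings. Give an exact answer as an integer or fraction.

55/4 dollars

Distribution of the product of the two numbers rolled: 1 w.p. 1/40, 2 w.p. 1/20, 3 w.p. 1/20, 4 w.p. 3/40, 5 w.p. 1/40, 6 w.p. 3/40, …
E[payout] = (1/40)·1 + (1/20)·2 + (1/20)·3 + (3/40)·4 + (1/40)·5 + (3/40)·6 + (1/40)·7 + (3/40)·8 + (1/20)·9 + (1/20)·10 + (3/40)·12 + (1/40)·14 + (1/40)·15 + (1/20)·16 + (1/20)·18 + (1/20)·20 + (1/40)·21 + (1/20)·24 + (1/40)·27 + (1/40)·28 + (1/40)·30 + (1/40)·32 + (1/40)·36 + (1/40)·40 = 55/4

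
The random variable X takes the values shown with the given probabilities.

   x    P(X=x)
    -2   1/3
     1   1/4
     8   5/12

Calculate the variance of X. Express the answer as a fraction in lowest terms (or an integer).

E[X] = (1/3)·(-2) + (1/4)·1 + (5/12)·8 = 35/12
E[X²] = (1/3)·4 + (1/4)·1 + (5/12)·64 = 113/4
Var(X) = 113/4 − (35/12)² = 2843/144

2843/144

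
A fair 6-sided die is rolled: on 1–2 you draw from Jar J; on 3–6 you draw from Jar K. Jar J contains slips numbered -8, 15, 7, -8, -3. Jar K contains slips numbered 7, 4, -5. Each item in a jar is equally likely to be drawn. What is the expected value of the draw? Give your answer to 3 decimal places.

E[X | Jar J] = (-8 + 15 + 7 − 8 − 3)/5 = 3/5
E[X | Jar K] = (7 + 4 − 5)/3 = 2
E[X] = (1/3)·3/5 + (2/3)·2 = 23/15 ≈ 1.533

1.533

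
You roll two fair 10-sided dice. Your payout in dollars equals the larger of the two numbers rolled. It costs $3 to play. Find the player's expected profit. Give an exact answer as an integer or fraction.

Distribution of the larger of the two numbers rolled: 1 w.p. 1/100, 2 w.p. 3/100, 3 w.p. 1/20, 4 w.p. 7/100, 5 w.p. 9/100, 6 w.p. 11/100, …
E[payout] = (1/100)·1 + (3/100)·2 + (1/20)·3 + (7/100)·4 + (9/100)·5 + (11/100)·6 + (13/100)·7 + (3/20)·8 + (17/100)·9 + (19/100)·10 = 143/20
Expected profit = 143/20 − 3 = 83/20

83/20 dollars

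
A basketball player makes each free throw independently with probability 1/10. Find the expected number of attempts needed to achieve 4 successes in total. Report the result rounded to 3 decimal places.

40.000

By linearity (sum of 4 independent geometric waits), E[trials] = 4/p = 4/(1/10) = 40.
≈ 40.000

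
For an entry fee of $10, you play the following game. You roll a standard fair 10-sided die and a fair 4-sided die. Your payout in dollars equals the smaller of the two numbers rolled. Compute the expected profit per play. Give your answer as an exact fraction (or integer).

Distribution of the smaller of the two numbers rolled: 1 w.p. 13/40, 2 w.p. 11/40, 3 w.p. 9/40, 4 w.p. 7/40
E[payout] = (13/40)·1 + (11/40)·2 + (9/40)·3 + (7/40)·4 = 9/4
Expected profit = 9/4 − 10 = -31/4

-31/4 dollars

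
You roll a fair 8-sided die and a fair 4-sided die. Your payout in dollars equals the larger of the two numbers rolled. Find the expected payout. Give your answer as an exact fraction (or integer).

Distribution of the larger of the two numbers rolled: 1 w.p. 1/32, 2 w.p. 3/32, 3 w.p. 5/32, 4 w.p. 7/32, 5 w.p. 1/8, 6 w.p. 1/8, …
E[payout] = (1/32)·1 + (3/32)·2 + (5/32)·3 + (7/32)·4 + (1/8)·5 + (1/8)·6 + (1/8)·7 + (1/8)·8 = 77/16

77/16 dollars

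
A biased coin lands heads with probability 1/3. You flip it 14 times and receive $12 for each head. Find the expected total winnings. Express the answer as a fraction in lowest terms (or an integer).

E[#heads] = 14·1/3 = 14/3 (linearity over flips).
E[winnings] = 12·14/3 = 56.

$56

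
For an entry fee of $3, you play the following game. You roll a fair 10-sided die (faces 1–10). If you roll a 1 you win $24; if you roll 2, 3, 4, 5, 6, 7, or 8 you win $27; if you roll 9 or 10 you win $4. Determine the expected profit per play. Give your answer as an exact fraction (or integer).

E[payout] = (1/5)·4 + (1/10)·24 + (7/10)·27 = 221/10
Expected profit = 221/10 − 3 = 191/10

191/10 dollars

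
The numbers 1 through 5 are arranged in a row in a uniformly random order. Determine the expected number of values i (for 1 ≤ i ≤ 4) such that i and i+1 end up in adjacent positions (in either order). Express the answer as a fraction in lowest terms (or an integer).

For each i ∈ {1,…,4}, let Xᵢ = 1 if i and i+1 are adjacent. P(Xᵢ=1) = 2·(5−1)!/5! = 2/5.
By linearity, E[ΣXᵢ] = (4)·(2/5) = 8/5.

8/5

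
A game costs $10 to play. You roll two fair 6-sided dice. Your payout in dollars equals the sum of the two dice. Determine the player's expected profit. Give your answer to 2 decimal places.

-$3.00

Distribution of the sum of the two dice: 2 w.p. 1/36, 3 w.p. 1/18, 4 w.p. 1/12, 5 w.p. 1/9, 6 w.p. 5/36, 7 w.p. 1/6, …
E[payout] = (1/36)·2 + (1/18)·3 + (1/12)·4 + (1/9)·5 + (5/36)·6 + (1/6)·7 + (5/36)·8 + (1/9)·9 + (1/12)·10 + (1/18)·11 + (1/36)·12 = 7
Expected profit = 7 − 10 = -3 ≈ -$3.00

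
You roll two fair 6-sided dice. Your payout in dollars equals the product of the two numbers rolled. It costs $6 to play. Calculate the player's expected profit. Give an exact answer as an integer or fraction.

25/4 dollars

Distribution of the product of the two numbers rolled: 1 w.p. 1/36, 2 w.p. 1/18, 3 w.p. 1/18, 4 w.p. 1/12, 5 w.p. 1/18, 6 w.p. 1/9, …
E[payout] = (1/36)·1 + (1/18)·2 + (1/18)·3 + (1/12)·4 + (1/18)·5 + (1/9)·6 + (1/18)·8 + (1/36)·9 + (1/18)·10 + (1/9)·12 + (1/18)·15 + (1/36)·16 + (1/18)·18 + (1/18)·20 + (1/18)·24 + (1/36)·25 + (1/18)·30 + (1/36)·36 = 49/4
Expected profit = 49/4 − 6 = 25/4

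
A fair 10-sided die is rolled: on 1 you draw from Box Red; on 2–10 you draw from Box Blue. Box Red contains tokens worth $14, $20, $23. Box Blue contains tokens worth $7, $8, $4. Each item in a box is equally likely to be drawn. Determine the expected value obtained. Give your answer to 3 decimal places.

E[X | Box Red] = (14 + 20 + 23)/3 = 19
E[X | Box Blue] = (7 + 8 + 4)/3 = 19/3
E[X] = (1/10)·19 + (9/10)·19/3 = 38/5 ≈ 7.600

$7.600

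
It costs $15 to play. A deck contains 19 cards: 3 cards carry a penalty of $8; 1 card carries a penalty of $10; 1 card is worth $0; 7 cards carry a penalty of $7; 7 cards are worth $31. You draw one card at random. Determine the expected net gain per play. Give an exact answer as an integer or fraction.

E[payout] = (3/19)·(-8) + (1/19)·(-10) + (1/19)·0 + (7/19)·(-7) + (7/19)·31 = 134/19
Expected profit = 134/19 − 15 = -151/19

-151/19 dollars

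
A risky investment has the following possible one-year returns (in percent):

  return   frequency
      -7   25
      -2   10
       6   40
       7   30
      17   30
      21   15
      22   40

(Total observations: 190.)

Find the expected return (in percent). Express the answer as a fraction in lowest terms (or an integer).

Total = 190, so P(return=-7) = 25/190, etc.
E[X] = (5/38)·(-7) + (1/19)·(-2) + (4/19)·6 + (3/19)·7 + (3/19)·17 + (3/38)·21 + (4/19)·22
     = 196/19

196/19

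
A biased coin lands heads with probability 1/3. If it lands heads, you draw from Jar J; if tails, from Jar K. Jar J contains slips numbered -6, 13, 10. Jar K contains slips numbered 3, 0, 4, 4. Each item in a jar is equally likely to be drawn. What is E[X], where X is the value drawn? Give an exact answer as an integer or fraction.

67/18

E[X | Jar J] = (-6 + 13 + 10)/3 = 17/3
E[X | Jar K] = (3 + 0 + 4 + 4)/4 = 11/4
E[X] = (1/3)·17/3 + (2/3)·11/4 = 67/18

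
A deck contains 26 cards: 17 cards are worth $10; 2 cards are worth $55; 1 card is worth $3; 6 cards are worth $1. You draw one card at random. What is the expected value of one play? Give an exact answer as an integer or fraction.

289/26 dollars

E[payout] = (17/26)·10 + (2/26)·55 + (1/26)·3 + (6/26)·1 = 289/26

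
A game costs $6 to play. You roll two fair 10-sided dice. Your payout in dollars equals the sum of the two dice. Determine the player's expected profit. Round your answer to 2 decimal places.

Distribution of the sum of the two dice: 2 w.p. 1/100, 3 w.p. 1/50, 4 w.p. 3/100, 5 w.p. 1/25, 6 w.p. 1/20, 7 w.p. 3/50, …
E[payout] = (1/100)·2 + (1/50)·3 + (3/100)·4 + (1/25)·5 + (1/20)·6 + (3/50)·7 + (7/100)·8 + (2/25)·9 + (9/100)·10 + (1/10)·11 + (9/100)·12 + (2/25)·13 + (7/100)·14 + (3/50)·15 + (1/20)·16 + (1/25)·17 + (3/100)·18 + (1/50)·19 + (1/100)·20 = 11
Expected profit = 11 − 6 = 5 ≈ $5.00

$5.00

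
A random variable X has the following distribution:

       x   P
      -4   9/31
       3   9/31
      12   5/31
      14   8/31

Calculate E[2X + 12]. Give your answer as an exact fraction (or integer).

E[2x+12] = (9/31)·4 + (9/31)·18 + (5/31)·36 + (8/31)·40
     = 698/31

698/31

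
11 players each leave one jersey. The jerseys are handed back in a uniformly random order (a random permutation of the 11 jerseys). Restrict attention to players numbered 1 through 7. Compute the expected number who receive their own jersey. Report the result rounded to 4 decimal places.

Let Xᵢ = 1 if person i gets their own jersey. For each i, P(Xᵢ=1) = 1/11.
By linearity of expectation, E[X₁+…+X_7] = 7·(1/11) = 7/11.
≈ 0.6364

0.6364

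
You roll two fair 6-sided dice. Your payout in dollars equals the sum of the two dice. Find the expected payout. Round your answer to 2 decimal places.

$7.00

Distribution of the sum of the two dice: 2 w.p. 1/36, 3 w.p. 1/18, 4 w.p. 1/12, 5 w.p. 1/9, 6 w.p. 5/36, 7 w.p. 1/6, …
E[payout] = (1/36)·2 + (1/18)·3 + (1/12)·4 + (1/9)·5 + (5/36)·6 + (1/6)·7 + (5/36)·8 + (1/9)·9 + (1/12)·10 + (1/18)·11 + (1/36)·12 = 7
≈ $7.00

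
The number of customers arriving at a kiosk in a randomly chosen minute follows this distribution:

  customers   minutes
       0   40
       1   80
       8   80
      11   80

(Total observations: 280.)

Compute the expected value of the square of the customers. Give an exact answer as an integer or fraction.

372/7

Total = 280, so P(customers=0) = 40/280, etc.
E[X²] = (1/7)·0 + (2/7)·1 + (2/7)·64 + (2/7)·121
     = 372/7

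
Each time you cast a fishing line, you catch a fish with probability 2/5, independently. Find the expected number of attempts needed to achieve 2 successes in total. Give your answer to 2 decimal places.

By linearity (sum of 2 independent geometric waits), E[trials] = 2/p = 2/(2/5) = 5.
≈ 5.00

5.00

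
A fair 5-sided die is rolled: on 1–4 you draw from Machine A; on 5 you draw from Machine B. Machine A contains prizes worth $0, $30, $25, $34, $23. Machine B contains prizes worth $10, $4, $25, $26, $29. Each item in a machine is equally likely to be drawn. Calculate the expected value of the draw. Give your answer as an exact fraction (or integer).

542/25 dollars

E[X | Machine A] = (0 + 30 + 25 + 34 + 23)/5 = 112/5
E[X | Machine B] = (10 + 4 + 25 + 26 + 29)/5 = 94/5
E[X] = (4/5)·112/5 + (1/5)·94/5 = 542/25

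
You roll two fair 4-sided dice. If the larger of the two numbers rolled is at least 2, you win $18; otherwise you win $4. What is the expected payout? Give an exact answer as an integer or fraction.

137/8 dollars

E[payout] = (1/16)·4 + (15/16)·18 = 137/8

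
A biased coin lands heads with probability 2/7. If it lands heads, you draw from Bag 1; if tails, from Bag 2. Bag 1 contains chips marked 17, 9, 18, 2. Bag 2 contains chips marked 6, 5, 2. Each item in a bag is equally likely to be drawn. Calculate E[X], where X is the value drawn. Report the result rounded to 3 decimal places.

E[X | Bag 1] = (17 + 9 + 18 + 2)/4 = 23/2
E[X | Bag 2] = (6 + 5 + 2)/3 = 13/3
E[X] = (2/7)·23/2 + (5/7)·13/3 = 134/21 ≈ 6.381

6.381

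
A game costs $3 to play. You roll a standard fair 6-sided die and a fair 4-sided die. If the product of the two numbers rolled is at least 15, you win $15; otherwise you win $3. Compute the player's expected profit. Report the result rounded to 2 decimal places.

$2.50

E[payout] = (19/24)·3 + (5/24)·15 = 11/2
Expected profit = 11/2 − 3 = 5/2 ≈ $2.50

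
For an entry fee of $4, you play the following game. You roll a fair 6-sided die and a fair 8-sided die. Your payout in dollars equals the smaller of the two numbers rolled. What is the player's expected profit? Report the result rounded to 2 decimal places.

-$1.23

Distribution of the smaller of the two numbers rolled: 1 w.p. 13/48, 2 w.p. 11/48, 3 w.p. 3/16, 4 w.p. 7/48, 5 w.p. 5/48, 6 w.p. 1/16
E[payout] = (13/48)·1 + (11/48)·2 + (3/16)·3 + (7/48)·4 + (5/48)·5 + (1/16)·6 = 133/48
Expected profit = 133/48 − 4 = -59/48 ≈ -$1.23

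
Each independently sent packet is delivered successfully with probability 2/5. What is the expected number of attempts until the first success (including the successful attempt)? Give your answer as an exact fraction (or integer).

For a geometric distribution, E[trials] = 1/p = 1/(2/5) = 5/2.

5/2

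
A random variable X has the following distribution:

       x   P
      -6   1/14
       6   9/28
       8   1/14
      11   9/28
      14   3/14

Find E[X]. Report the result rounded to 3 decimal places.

8.607

E[X] = (1/14)·(-6) + (9/28)·6 + (1/14)·8 + (9/28)·11 + (3/14)·14
     = 241/28 ≈ 8.607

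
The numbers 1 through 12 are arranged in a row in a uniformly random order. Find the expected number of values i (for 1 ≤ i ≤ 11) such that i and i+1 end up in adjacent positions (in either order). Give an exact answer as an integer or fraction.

11/6

For each i ∈ {1,…,11}, let Xᵢ = 1 if i and i+1 are adjacent. P(Xᵢ=1) = 2·(12−1)!/12! = 2/12.
By linearity, E[ΣXᵢ] = (11)·(2/12) = 11/6.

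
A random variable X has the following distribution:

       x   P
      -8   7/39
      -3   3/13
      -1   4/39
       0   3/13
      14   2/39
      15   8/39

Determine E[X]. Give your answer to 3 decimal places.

E[X] = (7/39)·(-8) + (3/13)·(-3) + (4/39)·(-1) + (3/13)·0 + (2/39)·14 + (8/39)·15
     = 61/39 ≈ 1.564

1.564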